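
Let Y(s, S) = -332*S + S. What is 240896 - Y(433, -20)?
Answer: 234276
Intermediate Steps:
Y(s, S) = -331*S
240896 - Y(433, -20) = 240896 - (-331)*(-20) = 240896 - 1*6620 = 240896 - 6620 = 234276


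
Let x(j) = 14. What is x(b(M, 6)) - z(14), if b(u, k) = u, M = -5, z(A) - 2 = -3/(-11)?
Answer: 129/11 ≈ 11.727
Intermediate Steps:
z(A) = 25/11 (z(A) = 2 - 3/(-11) = 2 - 3*(-1/11) = 2 + 3/11 = 25/11)
x(b(M, 6)) - z(14) = 14 - 1*25/11 = 14 - 25/11 = 129/11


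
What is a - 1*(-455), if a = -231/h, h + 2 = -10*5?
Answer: 23891/52 ≈ 459.44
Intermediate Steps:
h = -52 (h = -2 - 10*5 = -2 - 50 = -52)
a = 231/52 (a = -231/(-52) = -231*(-1/52) = 231/52 ≈ 4.4423)
a - 1*(-455) = 231/52 - 1*(-455) = 231/52 + 455 = 23891/52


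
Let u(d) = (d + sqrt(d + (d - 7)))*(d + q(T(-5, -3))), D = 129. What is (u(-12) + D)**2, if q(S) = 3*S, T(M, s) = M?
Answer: 182610 - 24462*I*sqrt(31) ≈ 1.8261e+5 - 1.362e+5*I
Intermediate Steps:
u(d) = (-15 + d)*(d + sqrt(-7 + 2*d)) (u(d) = (d + sqrt(d + (d - 7)))*(d + 3*(-5)) = (d + sqrt(d + (-7 + d)))*(d - 15) = (d + sqrt(-7 + 2*d))*(-15 + d) = (-15 + d)*(d + sqrt(-7 + 2*d)))
(u(-12) + D)**2 = (((-12)**2 - 15*(-12) - 15*sqrt(-7 + 2*(-12)) - 12*sqrt(-7 + 2*(-12))) + 129)**2 = ((144 + 180 - 15*sqrt(-7 - 24) - 12*sqrt(-7 - 24)) + 129)**2 = ((144 + 180 - 15*I*sqrt(31) - 12*I*sqrt(31)) + 129)**2 = ((324 - 27*I*sqrt(31)) + 129)**2 = (453 - 27*I*sqrt(31))**2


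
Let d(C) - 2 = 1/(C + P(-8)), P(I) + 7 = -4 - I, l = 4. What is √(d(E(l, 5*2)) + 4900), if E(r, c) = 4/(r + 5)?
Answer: √2592951/23 ≈ 70.011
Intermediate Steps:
P(I) = -11 - I (P(I) = -7 + (-4 - I) = -11 - I)
E(r, c) = 4/(5 + r)
d(C) = 2 + 1/(-3 + C) (d(C) = 2 + 1/(C + (-11 - 1*(-8))) = 2 + 1/(C + (-11 + 8)) = 2 + 1/(C - 3) = 2 + 1/(-3 + C))
√(d(E(l, 5*2)) + 4900) = √((-5 + 2*(4/(5 + 4)))/(-3 + 4/(5 + 4)) + 4900) = √((-5 + 2*(4/9))/(-3 + 4/9) + 4900) = √((-5 + 8/9)/(-23/9) + 4900) = √(-9/23*(-37/9) + 4900) = √(37/23 + 4900) = √(112737/23) = √2592951/23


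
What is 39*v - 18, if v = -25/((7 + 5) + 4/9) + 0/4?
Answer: -10791/112 ≈ -96.348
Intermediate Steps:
v = -225/112 (v = -25/(12 + 4*(⅑)) + 0*(¼) = -25/(12 + 4/9) + 0 = -25/112/9 + 0 = -25*9/112 + 0 = -225/112 + 0 = -225/112 ≈ -2.0089)
39*v - 18 = 39*(-225/112) - 18 = -8775/112 - 18 = -10791/112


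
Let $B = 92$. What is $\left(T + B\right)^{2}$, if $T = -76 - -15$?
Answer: $961$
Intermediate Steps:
$T = -61$ ($T = -76 + 15 = -61$)
$\left(T + B\right)^{2} = \left(-61 + 92\right)^{2} = 31^{2} = 961$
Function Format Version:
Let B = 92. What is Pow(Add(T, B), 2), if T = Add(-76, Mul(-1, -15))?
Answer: 961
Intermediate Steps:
T = -61 (T = Add(-76, 15) = -61)
Pow(Add(T, B), 2) = Pow(Add(-61, 92), 2) = Pow(31, 2) = 961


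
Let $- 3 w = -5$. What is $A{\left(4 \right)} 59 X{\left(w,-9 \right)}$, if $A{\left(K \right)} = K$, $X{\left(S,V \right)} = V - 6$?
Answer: $-3540$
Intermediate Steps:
$w = \frac{5}{3}$ ($w = \left(- \frac{1}{3}\right) \left(-5\right) = \frac{5}{3} \approx 1.6667$)
$X{\left(S,V \right)} = -6 + V$
$A{\left(4 \right)} 59 X{\left(w,-9 \right)} = 4 \cdot 59 \left(-6 - 9\right) = 236 \left(-15\right) = -3540$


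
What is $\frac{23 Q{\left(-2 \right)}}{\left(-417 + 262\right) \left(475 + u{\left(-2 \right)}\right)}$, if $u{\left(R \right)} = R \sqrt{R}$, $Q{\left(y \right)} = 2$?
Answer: $- \frac{4370}{6994623} - \frac{92 i \sqrt{2}}{34973115} \approx -0.00062477 - 3.7202 \cdot 10^{-6} i$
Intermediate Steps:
$u{\left(R \right)} = R^{\frac{3}{2}}$
$\frac{23 Q{\left(-2 \right)}}{\left(-417 + 262\right) \left(475 + u{\left(-2 \right)}\right)} = \frac{23 \cdot 2}{\left(-417 + 262\right) \left(475 + \left(-2\right)^{\frac{3}{2}}\right)} = \frac{46}{\left(-155\right) \left(475 - 2 i \sqrt{2}\right)} = \frac{46}{-73625 + 310 i \sqrt{2}}$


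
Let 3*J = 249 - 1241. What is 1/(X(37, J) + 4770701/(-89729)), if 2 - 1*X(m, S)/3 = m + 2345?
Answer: -89729/645435761 ≈ -0.00013902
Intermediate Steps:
J = -992/3 (J = (249 - 1241)/3 = (1/3)*(-992) = -992/3 ≈ -330.67)
X(m, S) = -7029 - 3*m (X(m, S) = 6 - 3*(m + 2345) = 6 - 3*(2345 + m) = 6 + (-7035 - 3*m) = -7029 - 3*m)
1/(X(37, J) + 4770701/(-89729)) = 1/((-7029 - 3*37) + 4770701/(-89729)) = 1/((-7029 - 111) + 4770701*(-1/89729)) = 1/(-7140 - 4770701/89729) = 1/(-645435761/89729) = -89729/645435761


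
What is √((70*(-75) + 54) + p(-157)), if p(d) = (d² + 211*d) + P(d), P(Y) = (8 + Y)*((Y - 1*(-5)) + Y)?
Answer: √32367 ≈ 179.91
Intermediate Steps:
P(Y) = (5 + 2*Y)*(8 + Y) (P(Y) = (8 + Y)*((Y + 5) + Y) = (8 + Y)*((5 + Y) + Y) = (8 + Y)*(5 + 2*Y) = (5 + 2*Y)*(8 + Y))
p(d) = 40 + 3*d² + 232*d (p(d) = (d² + 211*d) + (40 + 2*d² + 21*d) = 40 + 3*d² + 232*d)
√((70*(-75) + 54) + p(-157)) = √((70*(-75) + 54) + (40 + 3*(-157)² + 232*(-157))) = √((-5250 + 54) + (40 + 3*24649 - 36424)) = √(-5196 + (40 + 73947 - 36424)) = √(-5196 + 37563) = √32367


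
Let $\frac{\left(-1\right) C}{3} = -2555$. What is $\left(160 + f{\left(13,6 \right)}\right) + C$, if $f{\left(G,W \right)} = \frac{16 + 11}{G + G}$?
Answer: $\frac{203477}{26} \approx 7826.0$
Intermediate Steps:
$C = 7665$ ($C = \left(-3\right) \left(-2555\right) = 7665$)
$f{\left(G,W \right)} = \frac{27}{2 G}$
$\left(160 + f{\left(13,6 \right)}\right) + C = \left(160 + \frac{27}{2 \cdot 13}\right) + 7665 = \left(160 + \frac{27}{2} \cdot \frac{1}{13}\right) + 7665 = \left(160 + \frac{27}{26}\right) + 7665 = \frac{4187}{26} + 7665 = \frac{203477}{26}$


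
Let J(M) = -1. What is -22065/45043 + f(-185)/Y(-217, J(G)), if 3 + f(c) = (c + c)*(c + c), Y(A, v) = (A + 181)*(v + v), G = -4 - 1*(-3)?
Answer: 6164662891/3243096 ≈ 1900.9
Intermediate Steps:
G = -1 (G = -4 + 3 = -1)
Y(A, v) = 2*v*(181 + A) (Y(A, v) = (181 + A)*(2*v) = 2*v*(181 + A))
f(c) = -3 + 4*c² (f(c) = -3 + (c + c)*(c + c) = -3 + (2*c)*(2*c) = -3 + 4*c²)
-22065/45043 + f(-185)/Y(-217, J(G)) = -22065/45043 + (-3 + 4*(-185)²)/((2*(-1)*(181 - 217))) = -22065*1/45043 + (-3 + 4*34225)/((2*(-1)*(-36))) = -22065/45043 + (-3 + 136900)/72 = -22065/45043 + 136897*(1/72) = -22065/45043 + 136897/72 = 6164662891/3243096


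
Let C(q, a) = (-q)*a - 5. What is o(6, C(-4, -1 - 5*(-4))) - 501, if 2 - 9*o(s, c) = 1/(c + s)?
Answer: -38560/77 ≈ -500.78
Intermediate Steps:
C(q, a) = -5 - a*q (C(q, a) = -a*q - 5 = -5 - a*q)
o(s, c) = 2/9 - 1/(9*(c + s))
o(6, C(-4, -1 - 5*(-4))) - 501 = (-1 + 2*(-5 - 1*(-1 - 5*(-4))*(-4)) + 2*6)/(9*((-5 - 1*(-1 - 5*(-4))*(-4)) + 6)) - 501 = (-1 + 2*(-5 - 1*(-1 + 20)*(-4)) + 12)/(9*((-5 - 1*(-1 + 20)*(-4)) + 6)) - 501 = (-1 + 2*(-5 - 1*19*(-4)) + 12)/(9*((-5 - 1*19*(-4)) + 6)) - 501 = (-1 + 2*(-5 + 76) + 12)/(9*((-5 + 76) + 6)) - 501 = (-1 + 2*71 + 12)/(9*(71 + 6)) - 501 = (⅑)*(-1 + 142 + 12)/77 - 501 = (⅑)*(1/77)*153 - 501 = 17/77 - 501 = -38560/77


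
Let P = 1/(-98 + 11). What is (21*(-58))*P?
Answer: 14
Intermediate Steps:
P = -1/87 (P = 1/(-87) = -1/87 ≈ -0.011494)
(21*(-58))*P = (21*(-58))*(-1/87) = -1218*(-1/87) = 14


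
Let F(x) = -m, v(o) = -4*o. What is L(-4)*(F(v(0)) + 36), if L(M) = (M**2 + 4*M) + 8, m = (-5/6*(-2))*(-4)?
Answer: 1024/3 ≈ 341.33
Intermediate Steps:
m = -20/3 (m = (-5*1/6*(-2))*(-4) = -5/6*(-2)*(-4) = (5/3)*(-4) = -20/3 ≈ -6.6667)
L(M) = 8 + M**2 + 4*M
F(x) = 20/3 (F(x) = -1*(-20/3) = 20/3)
L(-4)*(F(v(0)) + 36) = (8 + (-4)**2 + 4*(-4))*(20/3 + 36) = (8 + 16 - 16)*(128/3) = 8*(128/3) = 1024/3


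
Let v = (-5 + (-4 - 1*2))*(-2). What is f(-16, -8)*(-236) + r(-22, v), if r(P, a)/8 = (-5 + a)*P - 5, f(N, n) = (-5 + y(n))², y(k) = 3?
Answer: -3976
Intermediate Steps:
f(N, n) = 4 (f(N, n) = (-5 + 3)² = (-2)² = 4)
v = 22 (v = (-5 + (-4 - 2))*(-2) = (-5 - 6)*(-2) = -11*(-2) = 22)
r(P, a) = -40 + 8*P*(-5 + a) (r(P, a) = 8*((-5 + a)*P - 5) = 8*(P*(-5 + a) - 5) = 8*(-5 + P*(-5 + a)) = -40 + 8*P*(-5 + a))
f(-16, -8)*(-236) + r(-22, v) = 4*(-236) + (-40 - 40*(-22) + 8*(-22)*22) = -944 + (-40 + 880 - 3872) = -944 - 3032 = -3976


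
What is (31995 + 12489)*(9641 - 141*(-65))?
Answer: 836566104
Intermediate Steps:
(31995 + 12489)*(9641 - 141*(-65)) = 44484*(9641 + 9165) = 44484*18806 = 836566104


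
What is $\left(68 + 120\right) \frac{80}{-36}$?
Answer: $- \frac{3760}{9} \approx -417.78$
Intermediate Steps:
$\left(68 + 120\right) \frac{80}{-36} = 188 \cdot 80 \left(- \frac{1}{36}\right) = 188 \left(- \frac{20}{9}\right) = - \frac{3760}{9}$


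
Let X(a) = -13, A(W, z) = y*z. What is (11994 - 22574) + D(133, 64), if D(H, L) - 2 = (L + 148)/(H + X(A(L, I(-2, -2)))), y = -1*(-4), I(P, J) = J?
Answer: -317287/30 ≈ -10576.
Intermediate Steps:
y = 4
A(W, z) = 4*z
D(H, L) = 2 + (148 + L)/(-13 + H) (D(H, L) = 2 + (L + 148)/(H - 13) = 2 + (148 + L)/(-13 + H))
(11994 - 22574) + D(133, 64) = (11994 - 22574) + (122 + 64 + 2*133)/(-13 + 133) = -10580 + (122 + 64 + 266)/120 = -10580 + (1/120)*452 = -10580 + 113/30 = -317287/30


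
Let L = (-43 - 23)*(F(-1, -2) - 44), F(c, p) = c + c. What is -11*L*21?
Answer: -701316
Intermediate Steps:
F(c, p) = 2*c
L = 3036 (L = (-43 - 23)*(2*(-1) - 44) = -66*(-2 - 44) = -66*(-46) = 3036)
-11*L*21 = -11*3036*21 = -33396*21 = -701316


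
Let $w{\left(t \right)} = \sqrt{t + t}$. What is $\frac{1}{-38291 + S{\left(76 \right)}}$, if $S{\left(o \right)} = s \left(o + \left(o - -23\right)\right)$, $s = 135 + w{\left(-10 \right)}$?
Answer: $- \frac{7333}{107852028} - \frac{175 i \sqrt{5}}{107852028} \approx -6.7991 \cdot 10^{-5} - 3.6282 \cdot 10^{-6} i$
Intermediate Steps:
$w{\left(t \right)} = \sqrt{2} \sqrt{t}$ ($w{\left(t \right)} = \sqrt{2 t} = \sqrt{2} \sqrt{t}$)
$s = 135 + 2 i \sqrt{5}$ ($s = 135 + \sqrt{2} \sqrt{-10} = 135 + \sqrt{2} i \sqrt{10} = 135 + 2 i \sqrt{5} \approx 135.0 + 4.4721 i$)
$S{\left(o \right)} = \left(23 + 2 o\right) \left(135 + 2 i \sqrt{5}\right)$ ($S{\left(o \right)} = \left(135 + 2 i \sqrt{5}\right) \left(o + \left(o - -23\right)\right) = \left(135 + 2 i \sqrt{5}\right) \left(o + \left(o + 23\right)\right) = \left(135 + 2 i \sqrt{5}\right) \left(o + \left(23 + o\right)\right) = \left(135 + 2 i \sqrt{5}\right) \left(23 + 2 o\right) = \left(23 + 2 o\right) \left(135 + 2 i \sqrt{5}\right)$)
$\frac{1}{-38291 + S{\left(76 \right)}} = \frac{1}{-38291 + \left(23 + 2 \cdot 76\right) \left(135 + 2 i \sqrt{5}\right)} = \frac{1}{-38291 + \left(23 + 152\right) \left(135 + 2 i \sqrt{5}\right)} = \frac{1}{-38291 + 175 \left(135 + 2 i \sqrt{5}\right)} = \frac{1}{-38291 + \left(23625 + 350 i \sqrt{5}\right)} = \frac{1}{-14666 + 350 i \sqrt{5}}$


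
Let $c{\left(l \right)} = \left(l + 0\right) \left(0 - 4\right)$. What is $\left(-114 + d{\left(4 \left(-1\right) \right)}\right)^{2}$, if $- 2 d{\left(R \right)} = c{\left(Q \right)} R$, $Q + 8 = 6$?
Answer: $9604$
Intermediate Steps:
$Q = -2$ ($Q = -8 + 6 = -2$)
$c{\left(l \right)} = - 4 l$ ($c{\left(l \right)} = l \left(-4\right) = - 4 l$)
$d{\left(R \right)} = - 4 R$ ($d{\left(R \right)} = - \frac{\left(-4\right) \left(-2\right) R}{2} = - \frac{8 R}{2} = - 4 R$)
$\left(-114 + d{\left(4 \left(-1\right) \right)}\right)^{2} = \left(-114 - 4 \cdot 4 \left(-1\right)\right)^{2} = \left(-114 - -16\right)^{2} = \left(-114 + 16\right)^{2} = \left(-98\right)^{2} = 9604$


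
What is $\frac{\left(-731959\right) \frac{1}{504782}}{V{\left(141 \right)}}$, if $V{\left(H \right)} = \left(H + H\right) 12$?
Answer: $- \frac{731959}{1708182288} \approx -0.0004285$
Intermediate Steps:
$V{\left(H \right)} = 24 H$ ($V{\left(H \right)} = 2 H 12 = 24 H$)
$\frac{\left(-731959\right) \frac{1}{504782}}{V{\left(141 \right)}} = \frac{\left(-731959\right) \frac{1}{504782}}{24 \cdot 141} = \frac{\left(-731959\right) \frac{1}{504782}}{3384} = \left(- \frac{731959}{504782}\right) \frac{1}{3384} = - \frac{731959}{1708182288}$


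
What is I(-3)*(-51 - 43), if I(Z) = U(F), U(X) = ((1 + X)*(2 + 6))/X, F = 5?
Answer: -4512/5 ≈ -902.40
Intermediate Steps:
U(X) = (8 + 8*X)/X (U(X) = ((1 + X)*8)/X = (8 + 8*X)/X)
I(Z) = 48/5 (I(Z) = 8 + 8/5 = 48/5)
I(-3)*(-51 - 43) = 48*(-51 - 43)/5 = (48/5)*(-94) = -4512/5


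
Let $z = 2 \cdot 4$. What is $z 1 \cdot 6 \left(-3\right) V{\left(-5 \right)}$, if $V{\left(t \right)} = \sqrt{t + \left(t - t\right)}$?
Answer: $- 144 i \sqrt{5} \approx - 321.99 i$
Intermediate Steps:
$z = 8$
$V{\left(t \right)} = \sqrt{t}$ ($V{\left(t \right)} = \sqrt{t + 0} = \sqrt{t}$)
$z 1 \cdot 6 \left(-3\right) V{\left(-5 \right)} = 8 \cdot 1 \cdot 6 \left(-3\right) \sqrt{-5} = 8 \cdot 6 \left(-3\right) i \sqrt{5} = 8 \left(-18\right) i \sqrt{5} = - 144 i \sqrt{5}$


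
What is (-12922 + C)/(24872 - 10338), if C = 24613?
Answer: 11691/14534 ≈ 0.80439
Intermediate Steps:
(-12922 + C)/(24872 - 10338) = (-12922 + 24613)/(24872 - 10338) = 11691/14534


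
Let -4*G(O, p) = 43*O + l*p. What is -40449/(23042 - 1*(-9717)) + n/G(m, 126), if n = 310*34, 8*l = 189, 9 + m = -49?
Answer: -5602584779/63257629 ≈ -88.568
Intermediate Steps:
m = -58 (m = -9 - 49 = -58)
l = 189/8 (l = (1/8)*189 = 189/8 ≈ 23.625)
n = 10540
G(O, p) = -189*p/32 - 43*O/4 (G(O, p) = -(43*O + 189*p/8)/4 = -189*p/32 - 43*O/4)
-40449/(23042 - 1*(-9717)) + n/G(m, 126) = -40449/(23042 - 1*(-9717)) + 10540/(-189/32*126 - 43/4*(-58)) = -40449/(23042 + 9717) + 10540/(-11907/16 + 1247/2) = -40449/32759 + 10540/(-1931/16) = -40449*1/32759 + 10540*(-16/1931) = -40449/32759 - 168640/1931 = -5602584779/63257629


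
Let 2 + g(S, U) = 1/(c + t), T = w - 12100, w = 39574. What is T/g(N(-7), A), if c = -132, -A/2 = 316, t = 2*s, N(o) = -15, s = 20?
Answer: -2527608/185 ≈ -13663.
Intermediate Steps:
T = 27474 (T = 39574 - 12100 = 27474)
t = 40 (t = 2*20 = 40)
A = -632 (A = -2*316 = -632)
g(S, U) = -185/92 (g(S, U) = -2 + 1/(-132 + 40) = -2 + 1/(-92) = -2 - 1/92 = -185/92)
T/g(N(-7), A) = 27474/(-185/92) = 27474*(-92/185) = -2527608/185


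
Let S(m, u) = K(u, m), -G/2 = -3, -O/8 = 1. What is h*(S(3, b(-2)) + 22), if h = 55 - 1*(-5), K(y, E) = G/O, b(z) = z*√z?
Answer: 1275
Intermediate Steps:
O = -8 (O = -8*1 = -8)
G = 6 (G = -2*(-3) = 6)
b(z) = z^(3/2)
K(y, E) = -¾ (K(y, E) = 6/(-8) = 6*(-⅛) = -¾)
S(m, u) = -¾
h = 60 (h = 55 + 5 = 60)
h*(S(3, b(-2)) + 22) = 60*(-¾ + 22) = 60*(85/4) = 1275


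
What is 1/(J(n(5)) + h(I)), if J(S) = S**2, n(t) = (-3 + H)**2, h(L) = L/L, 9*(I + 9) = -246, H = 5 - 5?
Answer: 1/82 ≈ 0.012195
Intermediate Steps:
H = 0
I = -109/3 (I = -9 + (1/9)*(-246) = -9 - 82/3 = -109/3 ≈ -36.333)
h(L) = 1
n(t) = 9 (n(t) = (-3 + 0)**2 = (-3)**2 = 9)
1/(J(n(5)) + h(I)) = 1/(9**2 + 1) = 1/(81 + 1) = 1/82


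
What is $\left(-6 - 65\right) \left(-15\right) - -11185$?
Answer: $12250$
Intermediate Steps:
$\left(-6 - 65\right) \left(-15\right) - -11185 = \left(-71\right) \left(-15\right) + 11185 = 1065 + 11185 = 12250$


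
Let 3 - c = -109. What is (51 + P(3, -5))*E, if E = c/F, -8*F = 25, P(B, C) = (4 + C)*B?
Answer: -43008/25 ≈ -1720.3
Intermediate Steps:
P(B, C) = B*(4 + C)
c = 112 (c = 3 - 1*(-109) = 3 + 109 = 112)
F = -25/8 (F = -⅛*25 = -25/8 ≈ -3.1250)
E = -896/25 (E = 112/(-25/8) = 112*(-8/25) = -896/25 ≈ -35.840)
(51 + P(3, -5))*E = (51 + 3*(4 - 5))*(-896/25) = (51 + 3*(-1))*(-896/25) = (51 - 3)*(-896/25) = 48*(-896/25) = -43008/25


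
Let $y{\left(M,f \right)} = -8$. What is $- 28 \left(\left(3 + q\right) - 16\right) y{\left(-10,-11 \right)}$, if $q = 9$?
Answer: $-896$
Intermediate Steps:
$- 28 \left(\left(3 + q\right) - 16\right) y{\left(-10,-11 \right)} = - 28 \left(\left(3 + 9\right) - 16\right) \left(-8\right) = - 28 \left(12 - 16\right) \left(-8\right) = \left(-28\right) \left(-4\right) \left(-8\right) = 112 \left(-8\right) = -896$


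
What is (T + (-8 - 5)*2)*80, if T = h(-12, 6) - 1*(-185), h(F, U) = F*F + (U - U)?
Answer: 24240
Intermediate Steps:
h(F, U) = F² (h(F, U) = F² + 0 = F²)
T = 329 (T = (-12)² - 1*(-185) = 144 + 185 = 329)
(T + (-8 - 5)*2)*80 = (329 + (-8 - 5)*2)*80 = (329 - 13*2)*80 = (329 - 26)*80 = 303*80 = 24240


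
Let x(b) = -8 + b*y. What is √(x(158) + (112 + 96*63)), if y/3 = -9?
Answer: √1886 ≈ 43.428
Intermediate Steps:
y = -27 (y = 3*(-9) = -27)
x(b) = -8 - 27*b (x(b) = -8 + b*(-27) = -8 - 27*b)
√(x(158) + (112 + 96*63)) = √((-8 - 27*158) + (112 + 96*63)) = √((-8 - 4266) + (112 + 6048)) = √(-4274 + 6160) = √1886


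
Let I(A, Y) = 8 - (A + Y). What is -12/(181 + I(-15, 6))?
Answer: -2/33 ≈ -0.060606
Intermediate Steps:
I(A, Y) = 8 - A - Y (I(A, Y) = 8 + (-A - Y) = 8 - A - Y)
-12/(181 + I(-15, 6)) = -12/(181 + (8 - 1*(-15) - 1*6)) = -12/(181 + (8 + 15 - 6)) = -12/(181 + 17) = -12/198 = -12*1/198 = -2/33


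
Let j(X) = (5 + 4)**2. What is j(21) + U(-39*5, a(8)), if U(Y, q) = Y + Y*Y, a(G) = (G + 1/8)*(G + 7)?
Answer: 37911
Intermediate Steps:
a(G) = (7 + G)*(1/8 + G) (a(G) = (G + 1/8)*(7 + G) = (1/8 + G)*(7 + G) = (7 + G)*(1/8 + G))
U(Y, q) = Y + Y**2
j(X) = 81 (j(X) = 9**2 = 81)
j(21) + U(-39*5, a(8)) = 81 + (-39*5)*(1 - 39*5) = 81 - 195*(1 - 195) = 81 - 195*(-194) = 81 + 37830 = 37911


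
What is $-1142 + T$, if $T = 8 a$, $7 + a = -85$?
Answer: $-1878$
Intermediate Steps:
$a = -92$ ($a = -7 - 85 = -92$)
$T = -736$ ($T = 8 \left(-92\right) = -736$)
$-1142 + T = -1142 - 736 = -1878$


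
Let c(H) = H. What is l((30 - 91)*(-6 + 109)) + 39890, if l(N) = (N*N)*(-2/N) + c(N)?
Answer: 46173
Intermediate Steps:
l(N) = -N (l(N) = (N*N)*(-2/N) + N = N**2*(-2/N) + N = -2*N + N = -N)
l((30 - 91)*(-6 + 109)) + 39890 = -(30 - 91)*(-6 + 109) + 39890 = -(-61)*103 + 39890 = -1*(-6283) + 39890 = 6283 + 39890 = 46173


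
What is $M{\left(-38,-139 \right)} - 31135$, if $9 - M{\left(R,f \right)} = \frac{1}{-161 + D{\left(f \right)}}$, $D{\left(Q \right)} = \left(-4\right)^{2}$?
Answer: $- \frac{4513269}{145} \approx -31126.0$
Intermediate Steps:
$D{\left(Q \right)} = 16$
$M{\left(R,f \right)} = \frac{1306}{145}$ ($M{\left(R,f \right)} = 9 - \frac{1}{-161 + 16} = 9 - \frac{1}{-145} = 9 - - \frac{1}{145} = 9 + \frac{1}{145} = \frac{1306}{145}$)
$M{\left(-38,-139 \right)} - 31135 = \frac{1306}{145} - 31135 = - \frac{4513269}{145}$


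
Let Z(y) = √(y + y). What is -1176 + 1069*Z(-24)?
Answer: -1176 + 4276*I*√3 ≈ -1176.0 + 7406.3*I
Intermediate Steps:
Z(y) = √2*√y (Z(y) = √(2*y) = √2*√y)
-1176 + 1069*Z(-24) = -1176 + 1069*(√2*√(-24)) = -1176 + 1069*(√2*(2*I*√6)) = -1176 + 1069*(4*I*√3) = -1176 + 4276*I*√3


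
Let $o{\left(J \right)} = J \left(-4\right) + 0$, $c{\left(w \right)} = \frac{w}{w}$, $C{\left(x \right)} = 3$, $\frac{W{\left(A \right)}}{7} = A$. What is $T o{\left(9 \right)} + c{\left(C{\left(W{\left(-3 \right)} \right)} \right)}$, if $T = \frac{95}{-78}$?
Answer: $\frac{583}{13} \approx 44.846$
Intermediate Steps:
$W{\left(A \right)} = 7 A$
$c{\left(w \right)} = 1$
$o{\left(J \right)} = - 4 J$ ($o{\left(J \right)} = - 4 J + 0 = - 4 J$)
$T = - \frac{95}{78}$ ($T = 95 \left(- \frac{1}{78}\right) = - \frac{95}{78} \approx -1.2179$)
$T o{\left(9 \right)} + c{\left(C{\left(W{\left(-3 \right)} \right)} \right)} = - \frac{95 \left(\left(-4\right) 9\right)}{78} + 1 = \left(- \frac{95}{78}\right) \left(-36\right) + 1 = \frac{570}{13} + 1 = \frac{583}{13}$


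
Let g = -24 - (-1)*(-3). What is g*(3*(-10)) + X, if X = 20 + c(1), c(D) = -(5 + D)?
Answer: 824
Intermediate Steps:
c(D) = -5 - D
g = -27 (g = -24 - 1*3 = -24 - 3 = -27)
X = 14 (X = 20 + (-5 - 1*1) = 20 + (-5 - 1) = 20 - 6 = 14)
g*(3*(-10)) + X = -81*(-10) + 14 = -27*(-30) + 14 = 810 + 14 = 824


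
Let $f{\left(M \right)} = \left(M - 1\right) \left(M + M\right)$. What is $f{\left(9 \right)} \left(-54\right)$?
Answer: $-7776$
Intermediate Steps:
$f{\left(M \right)} = 2 M \left(-1 + M\right)$ ($f{\left(M \right)} = \left(-1 + M\right) 2 M = 2 M \left(-1 + M\right)$)
$f{\left(9 \right)} \left(-54\right) = 2 \cdot 9 \left(-1 + 9\right) \left(-54\right) = 2 \cdot 9 \cdot 8 \left(-54\right) = 144 \left(-54\right) = -7776$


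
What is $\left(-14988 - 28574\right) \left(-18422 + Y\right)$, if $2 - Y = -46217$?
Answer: $-1210892914$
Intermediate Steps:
$Y = 46219$ ($Y = 2 - -46217 = 2 + 46217 = 46219$)
$\left(-14988 - 28574\right) \left(-18422 + Y\right) = \left(-14988 - 28574\right) \left(-18422 + 46219\right) = \left(-43562\right) 27797 = -1210892914$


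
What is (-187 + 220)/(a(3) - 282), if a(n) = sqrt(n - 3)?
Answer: -11/94 ≈ -0.11702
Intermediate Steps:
a(n) = sqrt(-3 + n)
(-187 + 220)/(a(3) - 282) = (-187 + 220)/(sqrt(-3 + 3) - 282) = 33/(sqrt(0) - 282) = 33/(0 - 282) = 33/(-282) = 33*(-1/282) = -11/94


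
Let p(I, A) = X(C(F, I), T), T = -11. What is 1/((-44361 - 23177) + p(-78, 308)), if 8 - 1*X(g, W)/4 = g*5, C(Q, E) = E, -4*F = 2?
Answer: -1/65946 ≈ -1.5164e-5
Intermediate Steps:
F = -1/2 (F = -1/4*2 = -1/2 ≈ -0.50000)
X(g, W) = 32 - 20*g (X(g, W) = 32 - 4*g*5 = 32 - 20*g)
p(I, A) = 32 - 20*I
1/((-44361 - 23177) + p(-78, 308)) = 1/((-44361 - 23177) + (32 - 20*(-78))) = 1/(-67538 + (32 + 1560)) = 1/(-67538 + 1592) = 1/(-65946) = -1/65946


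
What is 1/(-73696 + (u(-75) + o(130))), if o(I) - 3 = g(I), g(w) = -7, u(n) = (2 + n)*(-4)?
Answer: -1/73408 ≈ -1.3622e-5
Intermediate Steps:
u(n) = -8 - 4*n
o(I) = -4 (o(I) = 3 - 7 = -4)
1/(-73696 + (u(-75) + o(130))) = 1/(-73696 + ((-8 - 4*(-75)) - 4)) = 1/(-73696 + ((-8 + 300) - 4)) = 1/(-73696 + (292 - 4)) = 1/(-73696 + 288) = 1/(-73408) = -1/73408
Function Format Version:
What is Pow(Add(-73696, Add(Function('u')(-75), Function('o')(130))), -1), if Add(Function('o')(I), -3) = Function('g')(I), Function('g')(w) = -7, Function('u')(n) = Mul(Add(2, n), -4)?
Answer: Rational(-1, 73408) ≈ -1.3622e-5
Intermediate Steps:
Function('u')(n) = Add(-8, Mul(-4, n))
Function('o')(I) = -4 (Function('o')(I) = Add(3, -7) = -4)
Pow(Add(-73696, Add(Function('u')(-75), Function('o')(130))), -1) = Pow(Add(-73696, Add(Add(-8, Mul(-4, -75)), -4)), -1) = Pow(Add(-73696, Add(Add(-8, 300), -4)), -1) = Pow(Add(-73696, Add(292, -4)), -1) = Pow(Add(-73696, 288), -1) = Pow(-73408, -1) = Rational(-1, 73408)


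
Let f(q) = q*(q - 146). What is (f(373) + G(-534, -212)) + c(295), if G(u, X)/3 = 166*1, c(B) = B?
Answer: 85464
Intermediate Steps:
f(q) = q*(-146 + q)
G(u, X) = 498 (G(u, X) = 3*(166*1) = 3*166 = 498)
(f(373) + G(-534, -212)) + c(295) = (373*(-146 + 373) + 498) + 295 = (373*227 + 498) + 295 = (84671 + 498) + 295 = 85169 + 295 = 85464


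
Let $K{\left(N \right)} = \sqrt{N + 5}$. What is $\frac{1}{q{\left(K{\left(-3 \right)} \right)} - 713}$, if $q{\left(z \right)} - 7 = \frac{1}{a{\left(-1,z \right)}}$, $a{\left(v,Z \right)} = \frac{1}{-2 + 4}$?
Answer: $- \frac{1}{704} \approx -0.0014205$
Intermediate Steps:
$K{\left(N \right)} = \sqrt{5 + N}$
$a{\left(v,Z \right)} = \frac{1}{2}$
$q{\left(z \right)} = 9$ ($q{\left(z \right)} = 7 + \frac{1}{\frac{1}{2}} = 7 + 2 = 9$)
$\frac{1}{q{\left(K{\left(-3 \right)} \right)} - 713} = \frac{1}{9 - 713} = \frac{1}{-704} = - \frac{1}{704}$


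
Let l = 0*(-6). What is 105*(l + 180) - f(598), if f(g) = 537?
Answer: 18363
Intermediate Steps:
l = 0
105*(l + 180) - f(598) = 105*(0 + 180) - 1*537 = 105*180 - 537 = 18900 - 537 = 18363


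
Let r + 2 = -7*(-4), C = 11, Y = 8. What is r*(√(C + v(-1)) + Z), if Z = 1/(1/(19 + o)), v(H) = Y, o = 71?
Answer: 2340 + 26*√19 ≈ 2453.3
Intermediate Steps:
v(H) = 8
r = 26 (r = -2 - 7*(-4) = -2 + 28 = 26)
Z = 90 (Z = 1/(1/(19 + 71)) = 1/(1/90) = 90)
r*(√(C + v(-1)) + Z) = 26*(√(11 + 8) + 90) = 26*(√19 + 90) = 26*(90 + √19) = 2340 + 26*√19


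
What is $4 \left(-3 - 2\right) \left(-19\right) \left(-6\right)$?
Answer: $-2280$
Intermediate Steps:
$4 \left(-3 - 2\right) \left(-19\right) \left(-6\right) = 4 \left(-5\right) \left(-19\right) \left(-6\right) = \left(-20\right) \left(-19\right) \left(-6\right) = 380 \left(-6\right) = -2280$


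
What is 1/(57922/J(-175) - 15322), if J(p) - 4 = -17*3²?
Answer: -149/2340900 ≈ -6.3651e-5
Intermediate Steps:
J(p) = -149 (J(p) = 4 - 17*3² = 4 - 17*9 = 4 - 153 = -149)
1/(57922/J(-175) - 15322) = 1/(57922/(-149) - 15322) = 1/(57922*(-1/149) - 15322) = 1/(-57922/149 - 15322) = 1/(-2340900/149) = -149/2340900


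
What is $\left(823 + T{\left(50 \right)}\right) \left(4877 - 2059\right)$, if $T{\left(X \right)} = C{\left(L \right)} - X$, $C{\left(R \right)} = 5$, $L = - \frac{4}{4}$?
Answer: $2192404$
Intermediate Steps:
$L = -1$ ($L = \left(-4\right) \frac{1}{4} = -1$)
$T{\left(X \right)} = 5 - X$
$\left(823 + T{\left(50 \right)}\right) \left(4877 - 2059\right) = \left(823 + \left(5 - 50\right)\right) \left(4877 - 2059\right) = \left(823 + \left(5 - 50\right)\right) 2818 = \left(823 - 45\right) 2818 = 778 \cdot 2818 = 2192404$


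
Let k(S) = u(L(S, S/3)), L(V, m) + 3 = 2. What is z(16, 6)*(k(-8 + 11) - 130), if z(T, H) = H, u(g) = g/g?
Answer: -774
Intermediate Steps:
L(V, m) = -1 (L(V, m) = -3 + 2 = -1)
u(g) = 1
k(S) = 1
z(16, 6)*(k(-8 + 11) - 130) = 6*(1 - 130) = 6*(-129) = -774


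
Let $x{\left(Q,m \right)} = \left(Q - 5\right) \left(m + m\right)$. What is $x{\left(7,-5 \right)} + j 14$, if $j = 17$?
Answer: $218$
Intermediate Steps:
$x{\left(Q,m \right)} = 2 m \left(-5 + Q\right)$ ($x{\left(Q,m \right)} = \left(-5 + Q\right) 2 m = 2 m \left(-5 + Q\right)$)
$x{\left(7,-5 \right)} + j 14 = 2 \left(-5\right) \left(-5 + 7\right) + 17 \cdot 14 = 2 \left(-5\right) 2 + 238 = -20 + 238 = 218$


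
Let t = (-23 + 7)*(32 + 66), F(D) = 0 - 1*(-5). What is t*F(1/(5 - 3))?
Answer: -7840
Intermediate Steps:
F(D) = 5 (F(D) = 0 + 5 = 5)
t = -1568 (t = -16*98 = -1568)
t*F(1/(5 - 3)) = -1568*5 = -7840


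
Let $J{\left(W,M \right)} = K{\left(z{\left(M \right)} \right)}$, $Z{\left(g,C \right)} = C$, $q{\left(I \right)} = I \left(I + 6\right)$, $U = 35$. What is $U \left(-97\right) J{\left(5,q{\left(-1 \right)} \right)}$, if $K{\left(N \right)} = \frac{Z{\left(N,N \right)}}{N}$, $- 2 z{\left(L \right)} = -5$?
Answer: $-3395$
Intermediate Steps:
$q{\left(I \right)} = I \left(6 + I\right)$
$z{\left(L \right)} = \frac{5}{2}$ ($z{\left(L \right)} = \left(- \frac{1}{2}\right) \left(-5\right) = \frac{5}{2}$)
$K{\left(N \right)} = 1$ ($K{\left(N \right)} = \frac{N}{N} = 1$)
$J{\left(W,M \right)} = 1$
$U \left(-97\right) J{\left(5,q{\left(-1 \right)} \right)} = 35 \left(-97\right) 1 = \left(-3395\right) 1 = -3395$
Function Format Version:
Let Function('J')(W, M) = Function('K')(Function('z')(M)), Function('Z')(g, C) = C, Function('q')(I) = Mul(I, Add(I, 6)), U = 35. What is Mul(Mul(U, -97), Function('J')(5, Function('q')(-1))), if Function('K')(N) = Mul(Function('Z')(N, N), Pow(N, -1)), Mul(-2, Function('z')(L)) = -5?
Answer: -3395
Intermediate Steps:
Function('q')(I) = Mul(I, Add(6, I))
Function('z')(L) = Rational(5, 2) (Function('z')(L) = Mul(Rational(-1, 2), -5) = Rational(5, 2))
Function('K')(N) = 1 (Function('K')(N) = Mul(N, Pow(N, -1)) = 1)
Function('J')(W, M) = 1
Mul(Mul(U, -97), Function('J')(5, Function('q')(-1))) = Mul(Mul(35, -97), 1) = Mul(-3395, 1) = -3395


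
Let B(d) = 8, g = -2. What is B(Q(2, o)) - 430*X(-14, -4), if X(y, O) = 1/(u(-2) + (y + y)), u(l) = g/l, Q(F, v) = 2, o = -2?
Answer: 646/27 ≈ 23.926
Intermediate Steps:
u(l) = -2/l
X(y, O) = 1/(1 + 2*y) (X(y, O) = 1/(-2/(-2) + (y + y)) = 1/(-2*(-1/2) + 2*y) = 1/(1 + 2*y))
B(Q(2, o)) - 430*X(-14, -4) = 8 - 430/(1 + 2*(-14)) = 8 - 430/(1 - 28) = 8 - 430/(-27) = 8 - 430*(-1/27) = 8 + 430/27 = 646/27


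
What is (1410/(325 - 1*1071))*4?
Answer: -2820/373 ≈ -7.5603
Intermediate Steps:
(1410/(325 - 1*1071))*4 = (1410/(325 - 1071))*4 = (1410/(-746))*4 = (1410*(-1/746))*4 = -705/373*4 = -2820/373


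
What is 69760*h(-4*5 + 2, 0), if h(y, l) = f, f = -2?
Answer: -139520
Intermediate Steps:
h(y, l) = -2
69760*h(-4*5 + 2, 0) = 69760*(-2) = -139520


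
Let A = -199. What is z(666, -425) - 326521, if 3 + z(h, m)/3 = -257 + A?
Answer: -327898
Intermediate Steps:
z(h, m) = -1377 (z(h, m) = -9 + 3*(-257 - 199) = -9 + 3*(-456) = -9 - 1368 = -1377)
z(666, -425) - 326521 = -1377 - 326521 = -327898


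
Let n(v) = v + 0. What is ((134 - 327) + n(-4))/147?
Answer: -197/147 ≈ -1.3401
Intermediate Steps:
n(v) = v
((134 - 327) + n(-4))/147 = ((134 - 327) - 4)/147 = (-193 - 4)*(1/147) = -197*1/147 = -197/147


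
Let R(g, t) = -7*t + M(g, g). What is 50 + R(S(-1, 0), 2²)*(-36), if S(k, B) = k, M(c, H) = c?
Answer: 1094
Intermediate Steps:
R(g, t) = g - 7*t (R(g, t) = -7*t + g = g - 7*t)
50 + R(S(-1, 0), 2²)*(-36) = 50 + (-1 - 7*2²)*(-36) = 50 + (-1 - 7*4)*(-36) = 50 + (-1 - 28)*(-36) = 50 - 29*(-36) = 50 + 1044 = 1094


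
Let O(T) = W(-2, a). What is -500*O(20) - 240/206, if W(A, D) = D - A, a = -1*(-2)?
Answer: -206120/103 ≈ -2001.2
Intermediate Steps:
a = 2
O(T) = 4 (O(T) = 2 - 1*(-2) = 2 + 2 = 4)
-500*O(20) - 240/206 = -500*4 - 240/206 = -2000 - 240*1/206 = -2000 - 120/103 = -206120/103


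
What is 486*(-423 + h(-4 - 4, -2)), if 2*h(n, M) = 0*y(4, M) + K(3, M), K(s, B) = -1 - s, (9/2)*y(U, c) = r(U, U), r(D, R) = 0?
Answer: -206550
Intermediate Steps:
y(U, c) = 0 (y(U, c) = (2/9)*0 = 0)
h(n, M) = -2 (h(n, M) = (0*0 + (-1 - 1*3))/2 = (0 + (-1 - 3))/2 = (0 - 4)/2 = (1/2)*(-4) = -2)
486*(-423 + h(-4 - 4, -2)) = 486*(-423 - 2) = 486*(-425) = -206550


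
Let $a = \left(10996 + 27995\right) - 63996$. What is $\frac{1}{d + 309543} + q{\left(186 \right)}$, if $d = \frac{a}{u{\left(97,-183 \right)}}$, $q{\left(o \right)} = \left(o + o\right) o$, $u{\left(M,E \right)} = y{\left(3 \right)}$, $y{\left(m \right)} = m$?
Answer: $\frac{20841183937}{301208} \approx 69192.0$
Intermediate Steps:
$u{\left(M,E \right)} = 3$
$q{\left(o \right)} = 2 o^{2}$ ($q{\left(o \right)} = 2 o o = 2 o^{2}$)
$a = -25005$ ($a = 38991 - 63996 = -25005$)
$d = -8335$ ($d = - \frac{25005}{3} = \left(-25005\right) \frac{1}{3} = -8335$)
$\frac{1}{d + 309543} + q{\left(186 \right)} = \frac{1}{-8335 + 309543} + 2 \cdot 186^{2} = \frac{1}{301208} + 2 \cdot 34596 = \frac{1}{301208} + 69192 = \frac{20841183937}{301208}$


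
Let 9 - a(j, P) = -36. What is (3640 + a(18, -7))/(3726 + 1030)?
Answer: 3685/4756 ≈ 0.77481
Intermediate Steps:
a(j, P) = 45 (a(j, P) = 9 - 1*(-36) = 9 + 36 = 45)
(3640 + a(18, -7))/(3726 + 1030) = (3640 + 45)/(3726 + 1030) = 3685/4756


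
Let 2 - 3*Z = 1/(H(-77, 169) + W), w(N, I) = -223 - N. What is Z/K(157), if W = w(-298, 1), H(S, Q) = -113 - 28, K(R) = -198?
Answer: -133/39204 ≈ -0.0033925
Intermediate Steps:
H(S, Q) = -141
W = 75 (W = -223 - 1*(-298) = -223 + 298 = 75)
Z = 133/198 (Z = ⅔ - 1/(3*(-141 + 75)) = ⅔ - ⅓/(-66) = ⅔ - ⅓*(-1/66) = ⅔ + 1/198 = 133/198 ≈ 0.67172)
Z/K(157) = (133/198)/(-198) = (133/198)*(-1/198) = -133/39204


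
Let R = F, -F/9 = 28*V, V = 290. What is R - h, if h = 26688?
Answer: -99768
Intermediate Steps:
F = -73080 (F = -252*290 = -9*8120 = -73080)
R = -73080
R - h = -73080 - 1*26688 = -73080 - 26688 = -99768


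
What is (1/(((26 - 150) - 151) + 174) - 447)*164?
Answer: -7404272/101 ≈ -73310.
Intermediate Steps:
(1/(((26 - 150) - 151) + 174) - 447)*164 = (1/((-124 - 151) + 174) - 447)*164 = (1/(-275 + 174) - 447)*164 = (1/(-101) - 447)*164 = (-1/101 - 447)*164 = -45148/101*164 = -7404272/101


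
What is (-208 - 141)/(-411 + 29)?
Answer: 349/382 ≈ 0.91361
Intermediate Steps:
(-208 - 141)/(-411 + 29) = -349/(-382) = -349*(-1/382) = 349/382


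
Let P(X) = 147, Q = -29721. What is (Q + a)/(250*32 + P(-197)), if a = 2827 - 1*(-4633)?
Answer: -22261/8147 ≈ -2.7324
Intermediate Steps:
a = 7460 (a = 2827 + 4633 = 7460)
(Q + a)/(250*32 + P(-197)) = (-29721 + 7460)/(250*32 + 147) = -22261/(8000 + 147) = -22261/8147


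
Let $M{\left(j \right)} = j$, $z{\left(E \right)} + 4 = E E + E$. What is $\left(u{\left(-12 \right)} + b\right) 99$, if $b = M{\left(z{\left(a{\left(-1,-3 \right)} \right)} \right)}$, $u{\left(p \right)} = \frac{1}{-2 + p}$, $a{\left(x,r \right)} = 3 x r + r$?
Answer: $\frac{52569}{14} \approx 3754.9$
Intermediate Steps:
$a{\left(x,r \right)} = r + 3 r x$ ($a{\left(x,r \right)} = 3 r x + r = r + 3 r x$)
$z{\left(E \right)} = -4 + E + E^{2}$ ($z{\left(E \right)} = -4 + \left(E E + E\right) = -4 + \left(E^{2} + E\right) = -4 + \left(E + E^{2}\right) = -4 + E + E^{2}$)
$b = 38$ ($b = -4 - 3 \left(1 + 3 \left(-1\right)\right) + \left(- 3 \left(1 + 3 \left(-1\right)\right)\right)^{2} = -4 - 3 \left(1 - 3\right) + \left(- 3 \left(1 - 3\right)\right)^{2} = -4 - -6 + \left(\left(-3\right) \left(-2\right)\right)^{2} = -4 + 6 + 6^{2} = -4 + 6 + 36 = 38$)
$\left(u{\left(-12 \right)} + b\right) 99 = \left(\frac{1}{-2 - 12} + 38\right) 99 = \left(\frac{1}{-14} + 38\right) 99 = \left(- \frac{1}{14} + 38\right) 99 = \frac{531}{14} \cdot 99 = \frac{52569}{14}$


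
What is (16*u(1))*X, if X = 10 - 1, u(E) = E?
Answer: 144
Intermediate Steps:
X = 9
(16*u(1))*X = (16*1)*9 = 16*9 = 144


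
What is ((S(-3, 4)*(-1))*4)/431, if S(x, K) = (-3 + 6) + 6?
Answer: -36/431 ≈ -0.083527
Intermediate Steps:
S(x, K) = 9 (S(x, K) = 3 + 6 = 9)
((S(-3, 4)*(-1))*4)/431 = ((9*(-1))*4)/431 = -9*4*(1/431) = -36*1/431 = -36/431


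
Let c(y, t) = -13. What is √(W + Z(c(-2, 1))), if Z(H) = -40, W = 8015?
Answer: 5*√319 ≈ 89.303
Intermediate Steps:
√(W + Z(c(-2, 1))) = √(8015 - 40) = √7975 = 5*√319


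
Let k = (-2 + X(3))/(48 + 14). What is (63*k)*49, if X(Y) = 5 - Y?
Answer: 0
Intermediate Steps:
k = 0 (k = (-2 + (5 - 1*3))/(48 + 14) = (-2 + (5 - 3))/62 = (-2 + 2)*(1/62) = 0*(1/62) = 0)
(63*k)*49 = (63*0)*49 = 0*49 = 0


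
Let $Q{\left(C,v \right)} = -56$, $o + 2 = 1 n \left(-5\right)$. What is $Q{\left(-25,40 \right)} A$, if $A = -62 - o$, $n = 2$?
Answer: $2800$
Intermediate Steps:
$o = -12$ ($o = -2 + 1 \cdot 2 \left(-5\right) = -2 + 2 \left(-5\right) = -2 - 10 = -12$)
$A = -50$ ($A = -62 - -12 = -62 + 12 = -50$)
$Q{\left(-25,40 \right)} A = \left(-56\right) \left(-50\right) = 2800$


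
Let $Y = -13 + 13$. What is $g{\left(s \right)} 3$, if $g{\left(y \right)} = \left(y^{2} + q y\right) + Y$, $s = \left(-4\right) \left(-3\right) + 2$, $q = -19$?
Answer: $-210$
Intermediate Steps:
$Y = 0$
$s = 14$ ($s = 12 + 2 = 14$)
$g{\left(y \right)} = y^{2} - 19 y$ ($g{\left(y \right)} = \left(y^{2} - 19 y\right) + 0 = y^{2} - 19 y$)
$g{\left(s \right)} 3 = 14 \left(-19 + 14\right) 3 = 14 \left(-5\right) 3 = \left(-70\right) 3 = -210$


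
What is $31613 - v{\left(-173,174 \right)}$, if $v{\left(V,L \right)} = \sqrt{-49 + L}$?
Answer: $31613 - 5 \sqrt{5} \approx 31602.0$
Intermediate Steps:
$31613 - v{\left(-173,174 \right)} = 31613 - \sqrt{-49 + 174} = 31613 - \sqrt{125} = 31613 - 5 \sqrt{5}$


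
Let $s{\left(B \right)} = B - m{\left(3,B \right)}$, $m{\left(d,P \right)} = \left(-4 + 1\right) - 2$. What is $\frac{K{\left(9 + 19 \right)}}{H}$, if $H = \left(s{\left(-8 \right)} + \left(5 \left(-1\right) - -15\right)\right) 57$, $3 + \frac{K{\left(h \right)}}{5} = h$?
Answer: $\frac{125}{399} \approx 0.31328$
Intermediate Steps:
$K{\left(h \right)} = -15 + 5 h$
$m{\left(d,P \right)} = -5$ ($m{\left(d,P \right)} = -3 - 2 = -5$)
$s{\left(B \right)} = 5 + B$ ($s{\left(B \right)} = B - -5 = B + 5 = 5 + B$)
$H = 399$ ($H = \left(\left(5 - 8\right) + \left(5 \left(-1\right) - -15\right)\right) 57 = \left(-3 + \left(-5 + 15\right)\right) 57 = \left(-3 + 10\right) 57 = 7 \cdot 57 = 399$)
$\frac{K{\left(9 + 19 \right)}}{H} = \frac{-15 + 5 \left(9 + 19\right)}{399} = \left(-15 + 5 \cdot 28\right) \frac{1}{399} = \left(-15 + 140\right) \frac{1}{399} = 125 \cdot \frac{1}{399} = \frac{125}{399}$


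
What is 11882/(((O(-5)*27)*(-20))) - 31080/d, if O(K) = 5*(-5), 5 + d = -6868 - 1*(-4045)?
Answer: 8092541/681750 ≈ 11.870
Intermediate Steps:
d = -2828 (d = -5 + (-6868 - 1*(-4045)) = -5 + (-6868 + 4045) = -5 - 2823 = -2828)
O(K) = -25
11882/(((O(-5)*27)*(-20))) - 31080/d = 11882/((-25*27*(-20))) - 31080/(-2828) = 11882/((-675*(-20))) - 31080*(-1/2828) = 11882/13500 + 1110/101 = 11882*(1/13500) + 1110/101 = 5941/6750 + 1110/101 = 8092541/681750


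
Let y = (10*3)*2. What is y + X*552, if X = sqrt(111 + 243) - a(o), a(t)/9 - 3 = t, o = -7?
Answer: 19932 + 552*sqrt(354) ≈ 30318.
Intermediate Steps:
y = 60 (y = 30*2 = 60)
a(t) = 27 + 9*t
X = 36 + sqrt(354) (X = sqrt(111 + 243) - (27 + 9*(-7)) = sqrt(354) - (27 - 63) = sqrt(354) - 1*(-36) = sqrt(354) + 36 = 36 + sqrt(354) ≈ 54.815)
y + X*552 = 60 + (36 + sqrt(354))*552 = 60 + (19872 + 552*sqrt(354)) = 19932 + 552*sqrt(354)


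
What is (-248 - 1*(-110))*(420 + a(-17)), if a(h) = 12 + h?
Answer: -57270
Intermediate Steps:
(-248 - 1*(-110))*(420 + a(-17)) = (-248 - 1*(-110))*(420 + (12 - 17)) = (-248 + 110)*(420 - 5) = -138*415 = -57270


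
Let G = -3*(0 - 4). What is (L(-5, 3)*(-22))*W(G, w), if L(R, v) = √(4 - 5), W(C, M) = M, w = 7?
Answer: -154*I ≈ -154.0*I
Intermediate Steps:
G = 12 (G = -3*(-4) = 12)
L(R, v) = I (L(R, v) = √(-1) = I)
(L(-5, 3)*(-22))*W(G, w) = (I*(-22))*7 = -22*I*7 = -154*I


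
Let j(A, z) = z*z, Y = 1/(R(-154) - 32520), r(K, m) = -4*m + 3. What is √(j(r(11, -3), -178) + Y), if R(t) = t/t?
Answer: √33505366145405/32519 ≈ 178.00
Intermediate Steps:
R(t) = 1
r(K, m) = 3 - 4*m
Y = -1/32519 (Y = 1/(1 - 32520) = 1/(-32519) = -1/32519 ≈ -3.0751e-5)
j(A, z) = z²
√(j(r(11, -3), -178) + Y) = √((-178)² - 1/32519) = √(31684 - 1/32519) = √(1030331995/32519) = √33505366145405/32519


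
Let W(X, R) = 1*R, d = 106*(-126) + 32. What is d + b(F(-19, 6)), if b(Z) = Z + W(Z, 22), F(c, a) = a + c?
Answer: -13315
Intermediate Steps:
d = -13324 (d = -13356 + 32 = -13324)
W(X, R) = R
b(Z) = 22 + Z (b(Z) = Z + 22 = 22 + Z)
d + b(F(-19, 6)) = -13324 + (22 + (6 - 19)) = -13324 + (22 - 13) = -13324 + 9 = -13315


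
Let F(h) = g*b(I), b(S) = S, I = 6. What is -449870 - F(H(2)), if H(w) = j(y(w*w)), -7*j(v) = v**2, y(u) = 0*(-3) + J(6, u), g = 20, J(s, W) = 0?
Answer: -449990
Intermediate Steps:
y(u) = 0 (y(u) = 0*(-3) + 0 = 0 + 0 = 0)
j(v) = -v**2/7
H(w) = 0 (H(w) = -1/7*0**2 = -1/7*0 = 0)
F(h) = 120 (F(h) = 20*6 = 120)
-449870 - F(H(2)) = -449870 - 1*120 = -449870 - 120 = -449990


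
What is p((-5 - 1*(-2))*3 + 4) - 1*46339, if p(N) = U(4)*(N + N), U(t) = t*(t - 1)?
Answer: -46459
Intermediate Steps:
U(t) = t*(-1 + t)
p(N) = 24*N (p(N) = (4*(-1 + 4))*(N + N) = (4*3)*(2*N) = 12*(2*N) = 24*N)
p((-5 - 1*(-2))*3 + 4) - 1*46339 = 24*((-5 - 1*(-2))*3 + 4) - 1*46339 = 24*((-5 + 2)*3 + 4) - 46339 = 24*(-3*3 + 4) - 46339 = 24*(-9 + 4) - 46339 = 24*(-5) - 46339 = -120 - 46339 = -46459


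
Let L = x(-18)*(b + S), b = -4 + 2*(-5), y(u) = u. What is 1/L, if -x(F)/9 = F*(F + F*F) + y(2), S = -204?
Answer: -1/10802772 ≈ -9.2569e-8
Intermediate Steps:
x(F) = -18 - 9*F*(F + F²) (x(F) = -9*(F*(F + F*F) + 2) = -9*(F*(F + F²) + 2) = -9*(2 + F*(F + F²)) = -18 - 9*F*(F + F²))
b = -14 (b = -4 - 10 = -14)
L = -10802772 (L = (-18 - 9*(-18)² - 9*(-18)³)*(-14 - 204) = (-18 - 9*324 - 9*(-5832))*(-218) = (-18 - 2916 + 52488)*(-218) = 49554*(-218) = -10802772)
1/L = 1/(-10802772) = -1/10802772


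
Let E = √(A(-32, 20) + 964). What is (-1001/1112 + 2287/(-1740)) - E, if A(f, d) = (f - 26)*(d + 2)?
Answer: -1071221/483720 - 2*I*√78 ≈ -2.2145 - 17.664*I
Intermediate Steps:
A(f, d) = (-26 + f)*(2 + d)
E = 2*I*√78 (E = √((-52 - 26*20 + 2*(-32) + 20*(-32)) + 964) = √((-52 - 520 - 64 - 640) + 964) = √(-1276 + 964) = √(-312) = 2*I*√78 ≈ 17.664*I)
(-1001/1112 + 2287/(-1740)) - E = (-1001/1112 + 2287/(-1740)) - 2*I*√78 = (-1001*1/1112 + 2287*(-1/1740)) - 2*I*√78 = (-1001/1112 - 2287/1740) - 2*I*√78 = -1071221/483720 - 2*I*√78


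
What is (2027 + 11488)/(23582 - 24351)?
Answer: -13515/769 ≈ -17.575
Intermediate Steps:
(2027 + 11488)/(23582 - 24351) = 13515/(-769) = 13515*(-1/769) = -13515/769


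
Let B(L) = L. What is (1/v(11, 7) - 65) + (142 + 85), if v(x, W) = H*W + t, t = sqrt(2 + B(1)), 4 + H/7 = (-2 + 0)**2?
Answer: 162 + sqrt(3)/3 ≈ 162.58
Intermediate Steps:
H = 0 (H = -28 + 7*(-2 + 0)**2 = -28 + 7*(-2)**2 = -28 + 7*4 = -28 + 28 = 0)
t = sqrt(3) (t = sqrt(2 + 1) = sqrt(3) ≈ 1.7320)
v(x, W) = sqrt(3) (v(x, W) = 0*W + sqrt(3) = 0 + sqrt(3) = sqrt(3))
(1/v(11, 7) - 65) + (142 + 85) = (1/(sqrt(3)) - 65) + (142 + 85) = (sqrt(3)/3 - 65) + 227 = (-65 + sqrt(3)/3) + 227 = 162 + sqrt(3)/3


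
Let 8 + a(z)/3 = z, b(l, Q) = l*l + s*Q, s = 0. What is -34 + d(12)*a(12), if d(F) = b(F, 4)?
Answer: 1694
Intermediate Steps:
b(l, Q) = l² (b(l, Q) = l*l + 0*Q = l² + 0 = l²)
a(z) = -24 + 3*z
d(F) = F²
-34 + d(12)*a(12) = -34 + 12²*(-24 + 3*12) = -34 + 144*(-24 + 36) = -34 + 144*12 = -34 + 1728 = 1694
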